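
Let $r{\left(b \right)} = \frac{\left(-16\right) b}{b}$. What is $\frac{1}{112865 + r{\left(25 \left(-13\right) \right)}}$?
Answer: $\frac{1}{112849} \approx 8.8614 \cdot 10^{-6}$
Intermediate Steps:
$r{\left(b \right)} = -16$
$\frac{1}{112865 + r{\left(25 \left(-13\right) \right)}} = \frac{1}{112865 - 16} = \frac{1}{112849}$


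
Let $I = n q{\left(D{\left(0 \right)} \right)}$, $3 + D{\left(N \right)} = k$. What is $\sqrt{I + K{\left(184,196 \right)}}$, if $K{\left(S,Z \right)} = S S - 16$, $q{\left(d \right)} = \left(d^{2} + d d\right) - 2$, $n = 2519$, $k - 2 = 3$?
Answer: $\sqrt{48954} \approx 221.26$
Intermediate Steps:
$k = 5$ ($k = 2 + 3 = 5$)
$D{\left(N \right)} = 2$ ($D{\left(N \right)} = -3 + 5 = 2$)
$q{\left(d \right)} = -2 + 2 d^{2}$ ($q{\left(d \right)} = \left(d^{2} + d^{2}\right) - 2 = 2 d^{2} - 2 = -2 + 2 d^{2}$)
$K{\left(S,Z \right)} = -16 + S^{2}$ ($K{\left(S,Z \right)} = S^{2} - 16 = -16 + S^{2}$)
$I = 15114$ ($I = 2519 \left(-2 + 2 \cdot 2^{2}\right) = 2519 \left(-2 + 2 \cdot 4\right) = 2519 \left(-2 + 8\right) = 2519 \cdot 6 = 15114$)
$\sqrt{I + K{\left(184,196 \right)}} = \sqrt{15114 - \left(16 - 184^{2}\right)} = \sqrt{15114 + \left(-16 + 33856\right)} = \sqrt{15114 + 33840} = \sqrt{48954}$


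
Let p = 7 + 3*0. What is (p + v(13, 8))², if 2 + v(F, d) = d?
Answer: 169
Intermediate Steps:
v(F, d) = -2 + d
p = 7 (p = 7 + 0 = 7)
(p + v(13, 8))² = (7 + (-2 + 8))² = (7 + 6)² = 13² = 169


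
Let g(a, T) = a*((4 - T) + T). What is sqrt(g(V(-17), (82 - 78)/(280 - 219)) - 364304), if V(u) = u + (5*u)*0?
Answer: 2*I*sqrt(91093) ≈ 603.63*I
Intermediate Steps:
V(u) = u (V(u) = u + 0 = u)
g(a, T) = 4*a (g(a, T) = a*4 = 4*a)
sqrt(g(V(-17), (82 - 78)/(280 - 219)) - 364304) = sqrt(4*(-17) - 364304) = sqrt(-68 - 364304) = sqrt(-364372) = 2*I*sqrt(91093)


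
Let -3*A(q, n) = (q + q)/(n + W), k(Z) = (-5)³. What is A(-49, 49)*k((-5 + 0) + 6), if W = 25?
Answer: -6125/111 ≈ -55.180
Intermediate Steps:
k(Z) = -125
A(q, n) = -2*q/(3*(25 + n)) (A(q, n) = -(q + q)/(3*(n + 25)) = -2*q/(3*(25 + n)))
A(-49, 49)*k((-5 + 0) + 6) = -2*(-49)/(75 + 3*49)*(-125) = -2*(-49)/(75 + 147)*(-125) = -2*(-49)/222*(-125) = -2*(-49)*1/222*(-125) = (49/111)*(-125) = -6125/111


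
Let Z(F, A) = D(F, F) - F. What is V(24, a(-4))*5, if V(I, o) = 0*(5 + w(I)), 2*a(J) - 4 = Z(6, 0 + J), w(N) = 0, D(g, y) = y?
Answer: 0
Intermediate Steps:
Z(F, A) = 0 (Z(F, A) = F - F = 0)
a(J) = 2 (a(J) = 2 + (½)*0 = 2 + 0 = 2)
V(I, o) = 0 (V(I, o) = 0*(5 + 0) = 0*5 = 0)
V(24, a(-4))*5 = 0*5 = 0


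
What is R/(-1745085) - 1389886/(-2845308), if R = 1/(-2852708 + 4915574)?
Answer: 208475748666354298/426781560132776745 ≈ 0.48848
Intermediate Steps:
R = 1/2062866 ≈ 4.8476e-7
R/(-1745085) - 1389886/(-2845308) = (1/2062866)/(-1745085) - 1389886/(-2845308) = (1/2062866)*(-1/1745085) - 1389886*(-1/2845308) = -1/3599876513610 + 694943/1422654 = 208475748666354298/426781560132776745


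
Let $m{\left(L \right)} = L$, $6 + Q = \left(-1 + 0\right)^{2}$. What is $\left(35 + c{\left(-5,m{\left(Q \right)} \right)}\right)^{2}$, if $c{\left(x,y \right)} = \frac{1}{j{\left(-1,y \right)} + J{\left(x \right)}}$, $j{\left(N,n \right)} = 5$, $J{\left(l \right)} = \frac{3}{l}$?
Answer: $\frac{600625}{484} \approx 1241.0$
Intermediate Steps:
$Q = -5$ ($Q = -6 + \left(-1 + 0\right)^{2} = -6 + \left(-1\right)^{2} = -6 + 1 = -5$)
$c{\left(x,y \right)} = \frac{1}{5 + \frac{3}{x}}$
$\left(35 + c{\left(-5,m{\left(Q \right)} \right)}\right)^{2} = \left(35 - \frac{5}{3 + 5 \left(-5\right)}\right)^{2} = \left(35 - \frac{5}{3 - 25}\right)^{2} = \left(35 - \frac{5}{-22}\right)^{2} = \left(35 - - \frac{5}{22}\right)^{2} = \left(35 + \frac{5}{22}\right)^{2} = \left(\frac{775}{22}\right)^{2} = \frac{600625}{484}$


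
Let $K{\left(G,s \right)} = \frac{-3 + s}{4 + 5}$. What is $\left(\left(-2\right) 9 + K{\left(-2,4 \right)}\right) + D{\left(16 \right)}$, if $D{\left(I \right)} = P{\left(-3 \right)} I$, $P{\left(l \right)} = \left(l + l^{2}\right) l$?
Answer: $- \frac{2753}{9} \approx -305.89$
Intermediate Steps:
$P{\left(l \right)} = l \left(l + l^{2}\right)$
$K{\left(G,s \right)} = - \frac{1}{3} + \frac{s}{9}$ ($K{\left(G,s \right)} = \frac{-3 + s}{9} = \left(-3 + s\right) \frac{1}{9} = - \frac{1}{3} + \frac{s}{9}$)
$D{\left(I \right)} = - 18 I$ ($D{\left(I \right)} = \left(-3\right)^{2} \left(1 - 3\right) I = 9 \left(-2\right) I = - 18 I$)
$\left(\left(-2\right) 9 + K{\left(-2,4 \right)}\right) + D{\left(16 \right)} = \left(\left(-2\right) 9 + \left(- \frac{1}{3} + \frac{1}{9} \cdot 4\right)\right) - 288 = \left(-18 + \left(- \frac{1}{3} + \frac{4}{9}\right)\right) - 288 = \left(-18 + \frac{1}{9}\right) - 288 = - \frac{161}{9} - 288 = - \frac{2753}{9}$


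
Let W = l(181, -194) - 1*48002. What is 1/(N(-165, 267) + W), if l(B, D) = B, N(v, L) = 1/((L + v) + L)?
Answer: -369/17645948 ≈ -2.0911e-5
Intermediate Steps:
N(v, L) = 1/(v + 2*L)
W = -47821 (W = 181 - 1*48002 = 181 - 48002 = -47821)
1/(N(-165, 267) + W) = 1/(1/(-165 + 2*267) - 47821) = 1/(1/(-165 + 534) - 47821) = 1/(1/369 - 47821) = 1/(-17645948/369) = -369/17645948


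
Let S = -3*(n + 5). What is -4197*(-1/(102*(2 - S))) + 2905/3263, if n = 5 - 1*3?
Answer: 6836647/2551666 ≈ 2.6793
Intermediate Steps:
n = 2 (n = 5 - 3 = 2)
S = -21 (S = -3*(2 + 5) = -3*7 = -21)
-4197*(-1/(102*(2 - S))) + 2905/3263 = -4197*(-1/(102*(2 - 1*(-21)))) + 2905/3263 = -4197*(-1/(102*(2 + 21))) + 2905*(1/3263) = -4197/(-6*23*17) + 2905/3263 = -4197/((-138*17)) + 2905/3263 = -4197/(-2346) + 2905/3263 = -4197*(-1/2346) + 2905/3263 = 1399/782 + 2905/3263 = 6836647/2551666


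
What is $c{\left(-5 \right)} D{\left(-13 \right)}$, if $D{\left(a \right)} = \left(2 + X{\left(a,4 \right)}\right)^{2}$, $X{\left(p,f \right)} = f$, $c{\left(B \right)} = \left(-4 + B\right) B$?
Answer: $1620$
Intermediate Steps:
$c{\left(B \right)} = B \left(-4 + B\right)$
$D{\left(a \right)} = 36$ ($D{\left(a \right)} = \left(2 + 4\right)^{2} = 6^{2} = 36$)
$c{\left(-5 \right)} D{\left(-13 \right)} = - 5 \left(-4 - 5\right) 36 = \left(-5\right) \left(-9\right) 36 = 45 \cdot 36 = 1620$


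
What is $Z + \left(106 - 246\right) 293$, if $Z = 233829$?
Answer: $192809$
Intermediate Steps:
$Z + \left(106 - 246\right) 293 = 233829 + \left(106 - 246\right) 293 = 233829 - 41020 = 192809$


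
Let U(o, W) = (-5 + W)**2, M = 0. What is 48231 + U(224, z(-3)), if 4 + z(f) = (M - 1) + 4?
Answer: 48267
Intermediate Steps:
z(f) = -1 (z(f) = -4 + ((0 - 1) + 4) = -4 + (-1 + 4) = -4 + 3 = -1)
48231 + U(224, z(-3)) = 48231 + (-5 - 1)**2 = 48231 + (-6)**2 = 48231 + 36 = 48267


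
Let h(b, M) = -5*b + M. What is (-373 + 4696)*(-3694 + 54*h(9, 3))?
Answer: -25773726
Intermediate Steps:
h(b, M) = M - 5*b
(-373 + 4696)*(-3694 + 54*h(9, 3)) = (-373 + 4696)*(-3694 + 54*(3 - 5*9)) = 4323*(-3694 + 54*(3 - 45)) = 4323*(-3694 + 54*(-42)) = 4323*(-3694 - 2268) = 4323*(-5962) = -25773726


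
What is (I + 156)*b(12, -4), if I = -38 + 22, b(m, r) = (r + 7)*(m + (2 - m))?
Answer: 840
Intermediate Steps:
b(m, r) = 14 + 2*r (b(m, r) = (7 + r)*2 = 14 + 2*r)
I = -16
(I + 156)*b(12, -4) = (-16 + 156)*(14 + 2*(-4)) = 140*(14 - 8) = 140*6 = 840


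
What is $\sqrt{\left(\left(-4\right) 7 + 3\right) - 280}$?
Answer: $i \sqrt{305} \approx 17.464 i$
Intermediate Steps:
$\sqrt{\left(\left(-4\right) 7 + 3\right) - 280} = \sqrt{\left(-28 + 3\right) - 280} = \sqrt{-25 - 280} = \sqrt{-305} = i \sqrt{305}$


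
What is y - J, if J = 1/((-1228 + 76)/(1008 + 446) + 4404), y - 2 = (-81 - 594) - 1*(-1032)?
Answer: 1149205661/3201132 ≈ 359.00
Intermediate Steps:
y = 359 (y = 2 + ((-81 - 594) - 1*(-1032)) = 2 + (-675 + 1032) = 2 + 357 = 359)
J = 727/3201132 (J = 1/(-1152/1454 + 4404) = 1/(-1152*1/1454 + 4404) = 1/(-576/727 + 4404) = 1/(3201132/727) = 727/3201132 ≈ 0.00022711)
y - J = 359 - 1*727/3201132 = 359 - 727/3201132 = 1149205661/3201132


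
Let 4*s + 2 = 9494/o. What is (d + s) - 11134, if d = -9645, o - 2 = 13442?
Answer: -558714449/26888 ≈ -20779.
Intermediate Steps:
o = 13444 (o = 2 + 13442 = 13444)
s = -8697/26888 (s = -½ + (9494/13444)/4 = -½ + (9494*(1/13444))/4 = -½ + (¼)*(4747/6722) = -½ + 4747/26888 = -8697/26888 ≈ -0.32345)
(d + s) - 11134 = (-9645 - 8697/26888) - 11134 = -259343457/26888 - 11134 = -558714449/26888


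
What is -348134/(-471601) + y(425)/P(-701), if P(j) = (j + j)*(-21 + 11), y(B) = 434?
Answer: 2542756757/3305923010 ≈ 0.76915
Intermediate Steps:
P(j) = -20*j (P(j) = (2*j)*(-10) = -20*j)
-348134/(-471601) + y(425)/P(-701) = -348134/(-471601) + 434/((-20*(-701))) = -348134*(-1/471601) + 434/14020 = 348134/471601 + 434*(1/14020) = 348134/471601 + 217/7010 = 2542756757/3305923010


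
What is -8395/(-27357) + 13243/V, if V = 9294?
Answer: 146770627/84751986 ≈ 1.7318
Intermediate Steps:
-8395/(-27357) + 13243/V = -8395/(-27357) + 13243/9294 = -8395*(-1/27357) + 13243*(1/9294) = 8395/27357 + 13243/9294 = 146770627/84751986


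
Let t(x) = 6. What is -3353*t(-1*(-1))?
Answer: -20118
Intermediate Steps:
-3353*t(-1*(-1)) = -3353*6 = -20118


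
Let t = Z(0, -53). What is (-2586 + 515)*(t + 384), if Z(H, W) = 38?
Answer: -873962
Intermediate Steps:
t = 38
(-2586 + 515)*(t + 384) = (-2586 + 515)*(38 + 384) = -2071*422 = -873962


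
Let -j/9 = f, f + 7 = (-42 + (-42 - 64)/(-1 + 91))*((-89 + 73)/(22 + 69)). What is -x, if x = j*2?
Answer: 4846/455 ≈ 10.651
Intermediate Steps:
f = 2423/4095 (f = -7 + (-42 + (-42 - 64)/(-1 + 91))*((-89 + 73)/(22 + 69)) = -7 + (-42 - 106/90)*(-16/91) = -7 + (-42 - 106*1/90)*(-16*1/91) = -7 + (-42 - 53/45)*(-16/91) = -7 - 1943/45*(-16/91) = -7 + 31088/4095 = 2423/4095 ≈ 0.59170)
j = -2423/455 (j = -9*2423/4095 = -2423/455 ≈ -5.3253)
x = -4846/455 (x = -2423/455*2 = -4846/455 ≈ -10.651)
-x = -1*(-4846/455) = 4846/455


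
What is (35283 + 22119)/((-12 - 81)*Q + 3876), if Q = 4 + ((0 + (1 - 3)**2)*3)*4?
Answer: -9567/160 ≈ -59.794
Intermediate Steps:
Q = 52 (Q = 4 + ((0 + (-2)**2)*3)*4 = 4 + ((0 + 4)*3)*4 = 4 + (4*3)*4 = 4 + 12*4 = 4 + 48 = 52)
(35283 + 22119)/((-12 - 81)*Q + 3876) = (35283 + 22119)/((-12 - 81)*52 + 3876) = 57402/(-93*52 + 3876) = 57402/(-4836 + 3876) = 57402/(-960) = 57402*(-1/960) = -9567/160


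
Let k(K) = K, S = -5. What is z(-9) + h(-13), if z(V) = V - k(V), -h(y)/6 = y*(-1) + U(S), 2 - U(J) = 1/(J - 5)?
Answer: -453/5 ≈ -90.600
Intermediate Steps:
U(J) = 2 - 1/(-5 + J) (U(J) = 2 - 1/(J - 5) = 2 - 1/(-5 + J))
h(y) = -63/5 + 6*y (h(y) = -6*(y*(-1) + (-11 + 2*(-5))/(-5 - 5)) = -6*(-y + (-11 - 10)/(-10)) = -6*(-y - ⅒*(-21)) = -6*(-y + 21/10) = -6*(21/10 - y) = -63/5 + 6*y)
z(V) = 0 (z(V) = V - V = 0)
z(-9) + h(-13) = 0 + (-63/5 + 6*(-13)) = 0 + (-63/5 - 78) = 0 - 453/5 = -453/5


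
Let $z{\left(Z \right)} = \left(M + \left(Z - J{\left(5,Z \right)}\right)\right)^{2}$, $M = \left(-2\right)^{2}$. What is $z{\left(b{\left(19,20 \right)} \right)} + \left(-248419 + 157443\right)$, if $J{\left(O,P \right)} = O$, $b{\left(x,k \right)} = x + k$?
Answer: $-89532$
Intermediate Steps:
$M = 4$
$b{\left(x,k \right)} = k + x$
$z{\left(Z \right)} = \left(-1 + Z\right)^{2}$ ($z{\left(Z \right)} = \left(4 + \left(Z - 5\right)\right)^{2} = \left(4 + \left(-5 + Z\right)\right)^{2} = \left(-1 + Z\right)^{2}$)
$z{\left(b{\left(19,20 \right)} \right)} + \left(-248419 + 157443\right) = \left(-1 + \left(20 + 19\right)\right)^{2} + \left(-248419 + 157443\right) = \left(-1 + 39\right)^{2} - 90976 = 38^{2} - 90976 = 1444 - 90976 = -89532$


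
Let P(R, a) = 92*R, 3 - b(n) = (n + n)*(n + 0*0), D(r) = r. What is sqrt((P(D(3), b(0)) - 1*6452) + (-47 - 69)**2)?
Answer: 4*sqrt(455) ≈ 85.323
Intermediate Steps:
b(n) = 3 - 2*n**2 (b(n) = 3 - (n + n)*(n + 0*0) = 3 - 2*n*(n + 0) = 3 - 2*n*n = 3 - 2*n**2)
sqrt((P(D(3), b(0)) - 1*6452) + (-47 - 69)**2) = sqrt((92*3 - 1*6452) + (-47 - 69)**2) = sqrt((276 - 6452) + (-116)**2) = sqrt(-6176 + 13456) = sqrt(7280) = 4*sqrt(455)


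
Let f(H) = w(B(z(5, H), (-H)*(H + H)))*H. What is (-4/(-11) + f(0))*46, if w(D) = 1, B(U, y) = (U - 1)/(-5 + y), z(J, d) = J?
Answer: 184/11 ≈ 16.727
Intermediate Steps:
B(U, y) = (-1 + U)/(-5 + y)
f(H) = H (f(H) = 1*H = H)
(-4/(-11) + f(0))*46 = (-4/(-11) + 0)*46 = (-4*(-1/11) + 0)*46 = (4/11 + 0)*46 = (4/11)*46 = 184/11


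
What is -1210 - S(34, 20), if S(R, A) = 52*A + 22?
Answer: -2272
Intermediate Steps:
S(R, A) = 22 + 52*A
-1210 - S(34, 20) = -1210 - (22 + 52*20) = -1210 - (22 + 1040) = -1210 - 1*1062 = -1210 - 1062 = -2272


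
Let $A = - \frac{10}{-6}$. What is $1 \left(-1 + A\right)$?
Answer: $\frac{2}{3} \approx 0.66667$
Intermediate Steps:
$A = \frac{5}{3}$ ($A = \left(-10\right) \left(- \frac{1}{6}\right) = \frac{5}{3} \approx 1.6667$)
$1 \left(-1 + A\right) = 1 \left(-1 + \frac{5}{3}\right) = 1 \cdot \frac{2}{3} = \frac{2}{3}$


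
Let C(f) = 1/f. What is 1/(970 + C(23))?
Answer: 23/22311 ≈ 0.0010309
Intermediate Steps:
C(f) = 1/f
1/(970 + C(23)) = 1/(970 + 1/23) = 1/(22311/23) = 23/22311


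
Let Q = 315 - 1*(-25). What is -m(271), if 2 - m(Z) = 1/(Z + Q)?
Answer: -1221/611 ≈ -1.9984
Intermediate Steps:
Q = 340 (Q = 315 + 25 = 340)
m(Z) = 2 - 1/(340 + Z) (m(Z) = 2 - 1/(Z + 340) = 2 - 1/(340 + Z))
-m(271) = -(679 + 2*271)/(340 + 271) = -(679 + 542)/611 = -1221/611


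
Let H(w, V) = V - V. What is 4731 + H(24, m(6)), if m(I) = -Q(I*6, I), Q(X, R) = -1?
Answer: 4731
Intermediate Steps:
m(I) = 1 (m(I) = -1*(-1) = 1)
H(w, V) = 0
4731 + H(24, m(6)) = 4731 + 0 = 4731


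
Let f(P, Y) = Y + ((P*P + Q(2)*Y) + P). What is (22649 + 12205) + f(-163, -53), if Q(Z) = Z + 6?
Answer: 60783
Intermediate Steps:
Q(Z) = 6 + Z
f(P, Y) = P + P**2 + 9*Y (f(P, Y) = Y + ((P*P + (6 + 2)*Y) + P) = Y + ((P**2 + 8*Y) + P) = Y + (P + P**2 + 8*Y) = P + P**2 + 9*Y)
(22649 + 12205) + f(-163, -53) = (22649 + 12205) + (-163 + (-163)**2 + 9*(-53)) = 34854 + (-163 + 26569 - 477) = 34854 + 25929 = 60783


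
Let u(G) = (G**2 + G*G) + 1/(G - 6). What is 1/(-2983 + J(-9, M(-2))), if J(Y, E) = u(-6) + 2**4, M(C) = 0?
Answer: -12/34741 ≈ -0.00034541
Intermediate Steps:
u(G) = 1/(-6 + G) + 2*G**2 (u(G) = (G**2 + G**2) + 1/(-6 + G) = 2*G**2 + 1/(-6 + G) = 1/(-6 + G) + 2*G**2)
J(Y, E) = 1055/12 (J(Y, E) = (1 - 12*(-6)**2 + 2*(-6)**3)/(-6 - 6) + 2**4 = (1 - 12*36 + 2*(-216))/(-12) + 16 = -(1 - 432 - 432)/12 + 16 = -1/12*(-863) + 16 = 863/12 + 16 = 1055/12)
1/(-2983 + J(-9, M(-2))) = 1/(-2983 + 1055/12) = 1/(-34741/12) = -12/34741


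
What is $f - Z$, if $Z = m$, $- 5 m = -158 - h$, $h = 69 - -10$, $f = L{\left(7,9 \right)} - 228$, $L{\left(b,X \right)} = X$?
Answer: $- \frac{1332}{5} \approx -266.4$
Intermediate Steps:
$f = -219$ ($f = 9 - 228 = -219$)
$h = 79$ ($h = 69 + 10 = 79$)
$m = \frac{237}{5}$ ($m = - \frac{-158 - 79}{5} = \left(- \frac{1}{5}\right) \left(-237\right) = \frac{237}{5} \approx 47.4$)
$Z = \frac{237}{5} \approx 47.4$
$f - Z = -219 - \frac{237}{5} = - \frac{1332}{5}$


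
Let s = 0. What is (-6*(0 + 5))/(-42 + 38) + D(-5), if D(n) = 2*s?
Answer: 15/2 ≈ 7.5000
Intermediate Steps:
D(n) = 0 (D(n) = 2*0 = 0)
(-6*(0 + 5))/(-42 + 38) + D(-5) = (-6*(0 + 5))/(-42 + 38) + 0 = (-6*5)/(-4) + 0 = -¼*(-30) + 0 = 15/2 + 0 = 15/2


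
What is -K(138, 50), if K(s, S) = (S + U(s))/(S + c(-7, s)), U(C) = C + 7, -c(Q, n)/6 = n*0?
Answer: -39/10 ≈ -3.9000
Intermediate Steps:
c(Q, n) = 0 (c(Q, n) = -6*n*0 = -6*0 = 0)
U(C) = 7 + C
K(s, S) = (7 + S + s)/S (K(s, S) = (S + (7 + s))/(S + 0) = (7 + S + s)/S)
-K(138, 50) = -(7 + 50 + 138)/50 = -195/50 = -1*39/10 = -39/10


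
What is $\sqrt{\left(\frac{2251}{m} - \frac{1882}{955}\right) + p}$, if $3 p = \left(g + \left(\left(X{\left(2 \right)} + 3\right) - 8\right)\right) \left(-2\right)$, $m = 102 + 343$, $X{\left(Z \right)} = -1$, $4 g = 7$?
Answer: $\frac{\sqrt{1539891642810}}{509970} \approx 2.4333$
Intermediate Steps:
$g = \frac{7}{4}$ ($g = \frac{1}{4} \cdot 7 = \frac{7}{4} \approx 1.75$)
$m = 445$
$p = \frac{17}{6}$ ($p = \frac{\left(\frac{7}{4} + \left(\left(-1 + 3\right) - 8\right)\right) \left(-2\right)}{3} = \frac{\left(\frac{7}{4} + \left(2 - 8\right)\right) \left(-2\right)}{3} = \frac{\left(\frac{7}{4} - 6\right) \left(-2\right)}{3} = \frac{\left(- \frac{17}{4}\right) \left(-2\right)}{3} = \frac{1}{3} \cdot \frac{17}{2} = \frac{17}{6} \approx 2.8333$)
$\sqrt{\left(\frac{2251}{m} - \frac{1882}{955}\right) + p} = \sqrt{\left(\frac{2251}{445} - \frac{1882}{955}\right) + \frac{17}{6}} = \sqrt{\frac{262443}{84995} + \frac{17}{6}} = \sqrt{\frac{3019573}{509970}} = \frac{\sqrt{1539891642810}}{509970}$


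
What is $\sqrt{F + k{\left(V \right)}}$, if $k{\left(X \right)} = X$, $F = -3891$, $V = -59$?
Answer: $5 i \sqrt{158} \approx 62.849 i$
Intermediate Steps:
$\sqrt{F + k{\left(V \right)}} = \sqrt{-3891 - 59} = \sqrt{-3950} = 5 i \sqrt{158}$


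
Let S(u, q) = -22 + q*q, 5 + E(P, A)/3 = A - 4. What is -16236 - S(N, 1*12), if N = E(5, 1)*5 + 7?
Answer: -16358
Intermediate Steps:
E(P, A) = -27 + 3*A (E(P, A) = -15 + 3*(A - 4) = -15 + 3*(-4 + A) = -15 + (-12 + 3*A) = -27 + 3*A)
N = -113 (N = (-27 + 3*1)*5 + 7 = (-27 + 3)*5 + 7 = -24*5 + 7 = -120 + 7 = -113)
S(u, q) = -22 + q²
-16236 - S(N, 1*12) = -16236 - (-22 + (1*12)²) = -16236 - (-22 + 12²) = -16236 - (-22 + 144) = -16236 - 1*122 = -16236 - 122 = -16358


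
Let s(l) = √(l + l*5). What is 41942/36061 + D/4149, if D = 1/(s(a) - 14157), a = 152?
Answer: 3875168068142141/3331801958676177 - 4*√57/831541488813 ≈ 1.1631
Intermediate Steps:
s(l) = √6*√l (s(l) = √(l + 5*l) = √(6*l) = √6*√l)
D = 1/(-14157 + 4*√57) (D = 1/(√6*√152 - 14157) = 1/(√6*(2*√38) - 14157) = 1/(4*√57 - 14157) = 1/(-14157 + 4*√57) ≈ -7.0787e-5)
41942/36061 + D/4149 = 41942/36061 + (-4719/66806579 - 4*√57/200419737)/4149 = 41942*(1/36061) + (-4719/66806579 - 4*√57/200419737)*(1/4149) = 41942/36061 + (-1573/92393498757 - 4*√57/831541488813) = 3875168068142141/3331801958676177 - 4*√57/831541488813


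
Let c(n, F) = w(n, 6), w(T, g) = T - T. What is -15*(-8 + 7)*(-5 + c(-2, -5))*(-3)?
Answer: 225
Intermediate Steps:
w(T, g) = 0
c(n, F) = 0
-15*(-8 + 7)*(-5 + c(-2, -5))*(-3) = -15*(-8 + 7)*(-5 + 0)*(-3) = -(-15)*(-5)*(-3) = -15*5*(-3) = -75*(-3) = 225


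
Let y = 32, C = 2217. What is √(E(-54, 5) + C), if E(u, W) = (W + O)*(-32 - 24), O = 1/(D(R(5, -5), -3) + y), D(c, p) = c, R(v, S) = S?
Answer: √156729/9 ≈ 43.988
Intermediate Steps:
O = 1/27 (O = 1/(-5 + 32) = 1/27 ≈ 0.037037)
E(u, W) = -56/27 - 56*W (E(u, W) = (W + 1/27)*(-32 - 24) = (1/27 + W)*(-56) = -56/27 - 56*W)
√(E(-54, 5) + C) = √((-56/27 - 56*5) + 2217) = √((-56/27 - 280) + 2217) = √(-7616/27 + 2217) = √(52243/27) = √156729/9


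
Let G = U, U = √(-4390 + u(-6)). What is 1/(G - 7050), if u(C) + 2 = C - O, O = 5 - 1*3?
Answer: -141/994138 - I*√11/2485345 ≈ -0.00014183 - 1.3345e-6*I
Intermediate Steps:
O = 2 (O = 5 - 3 = 2)
u(C) = -4 + C (u(C) = -2 + (C - 1*2) = -2 + (C - 2) = -2 + (-2 + C) = -4 + C)
U = 20*I*√11 (U = √(-4390 + (-4 - 6)) = √(-4390 - 10) = √(-4400) = 20*I*√11 ≈ 66.333*I)
G = 20*I*√11 ≈ 66.333*I
1/(G - 7050) = 1/(20*I*√11 - 7050) = 1/(-7050 + 20*I*√11)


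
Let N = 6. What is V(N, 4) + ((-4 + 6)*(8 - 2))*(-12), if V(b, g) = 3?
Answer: -141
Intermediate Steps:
V(N, 4) + ((-4 + 6)*(8 - 2))*(-12) = 3 + ((-4 + 6)*(8 - 2))*(-12) = 3 + (2*6)*(-12) = 3 + 12*(-12) = 3 - 144 = -141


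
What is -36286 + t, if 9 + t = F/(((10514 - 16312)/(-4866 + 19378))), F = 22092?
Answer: -265518757/2899 ≈ -91590.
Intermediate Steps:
t = -160325643/2899 (t = -9 + 22092/(((10514 - 16312)/(-4866 + 19378))) = -9 + 22092/((-5798/14512)) = -9 + 22092/((-5798*1/14512)) = -9 + 22092/(-2899/7256) = -9 + 22092*(-7256/2899) = -9 - 160299552/2899 = -160325643/2899 ≈ -55304.)
-36286 + t = -36286 - 160325643/2899 = -265518757/2899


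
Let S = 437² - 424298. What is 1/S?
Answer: -1/233329 ≈ -4.2858e-6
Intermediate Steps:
S = -233329 (S = 190969 - 424298 = -233329)
1/S = 1/(-233329) = -1/233329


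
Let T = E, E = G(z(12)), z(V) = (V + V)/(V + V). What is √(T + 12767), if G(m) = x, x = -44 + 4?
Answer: √12727 ≈ 112.81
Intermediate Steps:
z(V) = 1 (z(V) = (2*V)/((2*V)) = (2*V)*(1/(2*V)) = 1)
x = -40
G(m) = -40
E = -40
T = -40
√(T + 12767) = √(-40 + 12767) = √12727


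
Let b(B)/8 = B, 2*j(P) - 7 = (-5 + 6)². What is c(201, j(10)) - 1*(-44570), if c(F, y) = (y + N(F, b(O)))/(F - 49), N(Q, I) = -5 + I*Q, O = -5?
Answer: 6766599/152 ≈ 44517.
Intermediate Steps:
j(P) = 4 (j(P) = 7/2 + (-5 + 6)²/2 = 7/2 + (½)*1² = 7/2 + (½)*1 = 7/2 + ½ = 4)
b(B) = 8*B
c(F, y) = (-5 + y - 40*F)/(-49 + F) (c(F, y) = (y + (-5 + (8*(-5))*F))/(F - 49) = (y + (-5 - 40*F))/(-49 + F) = (-5 + y - 40*F)/(-49 + F))
c(201, j(10)) - 1*(-44570) = (-5 + 4 - 40*201)/(-49 + 201) - 1*(-44570) = (-5 + 4 - 8040)/152 + 44570 = (1/152)*(-8041) + 44570 = -8041/152 + 44570 = 6766599/152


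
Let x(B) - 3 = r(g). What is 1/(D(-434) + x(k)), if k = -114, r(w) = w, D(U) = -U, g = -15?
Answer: 1/422 ≈ 0.0023697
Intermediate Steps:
x(B) = -12 (x(B) = 3 - 15 = -12)
1/(D(-434) + x(k)) = 1/(-1*(-434) - 12) = 1/(434 - 12) = 1/422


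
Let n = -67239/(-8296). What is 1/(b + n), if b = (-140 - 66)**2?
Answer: 8296/352116295 ≈ 2.3560e-5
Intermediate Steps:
b = 42436 (b = (-206)**2 = 42436)
n = 67239/8296 (n = -67239*(-1/8296) = 67239/8296 ≈ 8.1050)
1/(b + n) = 1/(42436 + 67239/8296) = 1/(352116295/8296) = 8296/352116295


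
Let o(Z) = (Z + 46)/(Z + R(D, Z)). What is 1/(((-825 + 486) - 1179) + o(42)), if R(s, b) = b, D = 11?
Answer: -21/31856 ≈ -0.00065922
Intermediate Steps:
o(Z) = (46 + Z)/(2*Z) (o(Z) = (Z + 46)/(Z + Z) = (46 + Z)/((2*Z)) = (46 + Z)*(1/(2*Z)) = (46 + Z)/(2*Z))
1/(((-825 + 486) - 1179) + o(42)) = 1/(((-825 + 486) - 1179) + (1/2)*(46 + 42)/42) = 1/((-339 - 1179) + (1/2)*(1/42)*88) = 1/(-1518 + 22/21) = 1/(-31856/21) = -21/31856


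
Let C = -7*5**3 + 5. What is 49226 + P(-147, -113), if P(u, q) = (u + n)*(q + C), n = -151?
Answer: 342160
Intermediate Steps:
C = -870 (C = -7*125 + 5 = -875 + 5 = -870)
P(u, q) = (-870 + q)*(-151 + u) (P(u, q) = (u - 151)*(q - 870) = (-151 + u)*(-870 + q) = (-870 + q)*(-151 + u))
49226 + P(-147, -113) = 49226 + (131370 - 870*(-147) - 151*(-113) - 113*(-147)) = 49226 + (131370 + 127890 + 17063 + 16611) = 49226 + 292934 = 342160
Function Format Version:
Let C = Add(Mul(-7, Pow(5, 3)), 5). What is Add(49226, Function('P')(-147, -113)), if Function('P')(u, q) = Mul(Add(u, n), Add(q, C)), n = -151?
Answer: 342160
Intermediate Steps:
C = -870 (C = Add(Mul(-7, 125), 5) = Add(-875, 5) = -870)
Function('P')(u, q) = Mul(Add(-870, q), Add(-151, u)) (Function('P')(u, q) = Mul(Add(u, -151), Add(q, -870)) = Mul(Add(-151, u), Add(-870, q)) = Mul(Add(-870, q), Add(-151, u)))
Add(49226, Function('P')(-147, -113)) = Add(49226, Add(131370, Mul(-870, -147), Mul(-151, -113), Mul(-113, -147))) = Add(49226, Add(131370, 127890, 17063, 16611)) = Add(49226, 292934) = 342160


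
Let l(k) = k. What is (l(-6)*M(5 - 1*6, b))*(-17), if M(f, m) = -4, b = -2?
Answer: -408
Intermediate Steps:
(l(-6)*M(5 - 1*6, b))*(-17) = -6*(-4)*(-17) = 24*(-17) = -408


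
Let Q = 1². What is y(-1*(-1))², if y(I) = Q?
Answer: 1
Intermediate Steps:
Q = 1
y(I) = 1
y(-1*(-1))² = 1² = 1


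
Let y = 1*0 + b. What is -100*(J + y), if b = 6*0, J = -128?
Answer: 12800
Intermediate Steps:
b = 0
y = 0 (y = 1*0 + 0 = 0 + 0 = 0)
-100*(J + y) = -100*(-128 + 0) = -100*(-128) = 12800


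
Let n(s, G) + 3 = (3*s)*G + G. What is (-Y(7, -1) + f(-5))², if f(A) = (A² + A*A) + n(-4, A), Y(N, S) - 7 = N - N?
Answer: 9025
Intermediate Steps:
n(s, G) = -3 + G + 3*G*s (n(s, G) = -3 + ((3*s)*G + G) = -3 + (3*G*s + G) = -3 + (G + 3*G*s) = -3 + G + 3*G*s)
Y(N, S) = 7 (Y(N, S) = 7 + (N - N) = 7 + 0 = 7)
f(A) = -3 - 11*A + 2*A² (f(A) = (A² + A*A) + (-3 + A + 3*A*(-4)) = (A² + A²) + (-3 + A - 12*A) = 2*A² + (-3 - 11*A) = -3 - 11*A + 2*A²)
(-Y(7, -1) + f(-5))² = (-1*7 + (-3 - 11*(-5) + 2*(-5)²))² = (-7 + (-3 + 55 + 2*25))² = (-7 + (-3 + 55 + 50))² = (-7 + 102)² = 95² = 9025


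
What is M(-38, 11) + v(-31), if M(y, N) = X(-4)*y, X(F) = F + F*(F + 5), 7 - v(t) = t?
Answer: 342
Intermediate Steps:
v(t) = 7 - t
X(F) = F + F*(5 + F)
M(y, N) = -8*y (M(y, N) = (-4*(6 - 4))*y = (-4*2)*y = -8*y)
M(-38, 11) + v(-31) = -8*(-38) + (7 - 1*(-31)) = 304 + (7 + 31) = 304 + 38 = 342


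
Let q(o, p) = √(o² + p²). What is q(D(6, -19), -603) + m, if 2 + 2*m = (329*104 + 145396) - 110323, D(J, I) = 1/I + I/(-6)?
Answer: 69287/2 + √4725588589/114 ≈ 35247.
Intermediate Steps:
D(J, I) = 1/I - I/6 (D(J, I) = 1/I + I*(-⅙) = 1/I - I/6)
m = 69287/2 (m = -1 + ((329*104 + 145396) - 110323)/2 = -1 + ((34216 + 145396) - 110323)/2 = -1 + (179612 - 110323)/2 = -1 + (½)*69289 = -1 + 69289/2 = 69287/2 ≈ 34644.)
q(D(6, -19), -603) + m = √((1/(-19) - ⅙*(-19))² + (-603)²) + 69287/2 = √((-1/19 + 19/6)² + 363609) + 69287/2 = √((355/114)² + 363609) + 69287/2 = √(126025/12996 + 363609) + 69287/2 = √(4725588589/12996) + 69287/2 = √4725588589/114 + 69287/2 = 69287/2 + √4725588589/114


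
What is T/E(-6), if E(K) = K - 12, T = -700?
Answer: 350/9 ≈ 38.889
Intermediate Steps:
E(K) = -12 + K
T/E(-6) = -700/(-12 - 6) = -700/(-18) = -700*(-1/18) = 350/9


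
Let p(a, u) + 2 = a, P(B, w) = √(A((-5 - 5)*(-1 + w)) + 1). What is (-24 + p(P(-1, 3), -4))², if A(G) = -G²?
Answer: (26 - I*√399)² ≈ 277.0 - 1038.7*I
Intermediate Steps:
P(B, w) = √(1 - (10 - 10*w)²) (P(B, w) = √(-((-5 - 5)*(-1 + w))² + 1) = √(-(-10*(-1 + w))² + 1) = √(-(10 - 10*w)² + 1) = √(1 - (10 - 10*w)²))
p(a, u) = -2 + a
(-24 + p(P(-1, 3), -4))² = (-24 + (-2 + √(1 - 100*(1 - 1*3)²)))² = (-24 + (-2 + √(1 - 100*(1 - 3)²)))² = (-24 + (-2 + √(1 - 100*(-2)²)))² = (-24 + (-2 + √(1 - 100*4)))² = (-24 + (-2 + √(1 - 400)))² = (-24 + (-2 + √(-399)))² = (-24 + (-2 + I*√399))² = (-26 + I*√399)²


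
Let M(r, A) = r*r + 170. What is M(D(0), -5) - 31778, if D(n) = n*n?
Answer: -31608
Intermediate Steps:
D(n) = n**2
M(r, A) = 170 + r**2 (M(r, A) = r**2 + 170 = 170 + r**2)
M(D(0), -5) - 31778 = (170 + (0**2)**2) - 31778 = (170 + 0**2) - 31778 = (170 + 0) - 31778 = 170 - 31778 = -31608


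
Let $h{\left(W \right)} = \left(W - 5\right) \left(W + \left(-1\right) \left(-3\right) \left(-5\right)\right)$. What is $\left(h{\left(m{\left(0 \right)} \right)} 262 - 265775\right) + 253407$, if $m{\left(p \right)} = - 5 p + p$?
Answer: $7282$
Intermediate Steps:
$m{\left(p \right)} = - 4 p$
$h{\left(W \right)} = \left(-15 + W\right) \left(-5 + W\right)$ ($h{\left(W \right)} = \left(-5 + W\right) \left(W + 3 \left(-5\right)\right) = \left(-5 + W\right) \left(W - 15\right) = \left(-5 + W\right) \left(-15 + W\right) = \left(-15 + W\right) \left(-5 + W\right)$)
$\left(h{\left(m{\left(0 \right)} \right)} 262 - 265775\right) + 253407 = \left(\left(75 + \left(\left(-4\right) 0\right)^{2} - 20 \left(\left(-4\right) 0\right)\right) 262 - 265775\right) + 253407 = \left(\left(75 + 0^{2} - 0\right) 262 - 265775\right) + 253407 = \left(\left(75 + 0 + 0\right) 262 - 265775\right) + 253407 = \left(75 \cdot 262 - 265775\right) + 253407 = \left(19650 - 265775\right) + 253407 = -246125 + 253407 = 7282$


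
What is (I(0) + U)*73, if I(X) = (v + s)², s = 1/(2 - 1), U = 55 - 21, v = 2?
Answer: 3139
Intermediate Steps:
U = 34
s = 1 (s = 1/1 = 1)
I(X) = 9 (I(X) = (2 + 1)² = 3² = 9)
(I(0) + U)*73 = (9 + 34)*73 = 43*73 = 3139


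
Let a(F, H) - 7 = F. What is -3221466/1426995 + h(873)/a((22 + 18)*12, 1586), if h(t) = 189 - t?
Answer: -848306174/231648855 ≈ -3.6620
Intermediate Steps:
a(F, H) = 7 + F
-3221466/1426995 + h(873)/a((22 + 18)*12, 1586) = -3221466/1426995 + (189 - 1*873)/(7 + (22 + 18)*12) = -3221466*1/1426995 + (189 - 873)/(7 + 40*12) = -1073822/475665 - 684/(7 + 480) = -1073822/475665 - 684/487 = -848306174/231648855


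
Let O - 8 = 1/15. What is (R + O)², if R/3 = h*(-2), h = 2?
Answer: 3481/225 ≈ 15.471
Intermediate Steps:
O = 121/15 (O = 8 + 1/15 = 121/15 ≈ 8.0667)
R = -12 (R = 3*(2*(-2)) = 3*(-4) = -12)
(R + O)² = (-12 + 121/15)² = (-59/15)² = 3481/225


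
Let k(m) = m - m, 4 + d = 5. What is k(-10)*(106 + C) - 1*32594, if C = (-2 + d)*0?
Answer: -32594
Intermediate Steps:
d = 1 (d = -4 + 5 = 1)
k(m) = 0
C = 0 (C = (-2 + 1)*0 = -1*0 = 0)
k(-10)*(106 + C) - 1*32594 = 0*(106 + 0) - 1*32594 = 0*106 - 32594 = 0 - 32594 = -32594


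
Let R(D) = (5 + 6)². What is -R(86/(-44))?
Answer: -121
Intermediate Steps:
R(D) = 121 (R(D) = 11² = 121)
-R(86/(-44)) = -1*121 = -121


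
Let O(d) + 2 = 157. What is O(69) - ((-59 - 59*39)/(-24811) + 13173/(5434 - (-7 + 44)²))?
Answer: 5098787374/33618905 ≈ 151.66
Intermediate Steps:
O(d) = 155 (O(d) = -2 + 157 = 155)
O(69) - ((-59 - 59*39)/(-24811) + 13173/(5434 - (-7 + 44)²)) = 155 - ((-59 - 59*39)/(-24811) + 13173/(5434 - (-7 + 44)²)) = 155 - ((-59 - 2301)*(-1/24811) + 13173/(5434 - 1*37²)) = 155 - (-2360*(-1/24811) + 13173/(5434 - 1*1369)) = 155 - (2360/24811 + 13173/(5434 - 1369)) = 155 - (2360/24811 + 13173/4065) = 155 - (2360/24811 + 13173*(1/4065)) = 155 - (2360/24811 + 4391/1355) = 155 - 1*112142901/33618905 = 155 - 112142901/33618905 = 5098787374/33618905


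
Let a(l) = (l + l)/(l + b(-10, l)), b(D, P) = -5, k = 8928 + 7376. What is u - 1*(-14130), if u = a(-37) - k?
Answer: -45617/21 ≈ -2172.2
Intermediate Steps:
k = 16304
a(l) = 2*l/(-5 + l) (a(l) = (l + l)/(l - 5) = (2*l)/(-5 + l) = 2*l/(-5 + l))
u = -342347/21 (u = 2*(-37)/(-5 - 37) - 1*16304 = 2*(-37)/(-42) - 16304 = 2*(-37)*(-1/42) - 16304 = 37/21 - 16304 = -342347/21 ≈ -16302.)
u - 1*(-14130) = -342347/21 - 1*(-14130) = -342347/21 + 14130 = -45617/21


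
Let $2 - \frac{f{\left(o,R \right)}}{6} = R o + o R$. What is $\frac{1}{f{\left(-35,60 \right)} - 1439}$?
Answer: $\frac{1}{23773} \approx 4.2065 \cdot 10^{-5}$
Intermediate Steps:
$f{\left(o,R \right)} = 12 - 12 R o$ ($f{\left(o,R \right)} = 12 - 6 \left(R o + o R\right) = 12 - 6 \left(R o + R o\right) = 12 - 6 \cdot 2 R o = 12 - 12 R o$)
$\frac{1}{f{\left(-35,60 \right)} - 1439} = \frac{1}{\left(12 - 720 \left(-35\right)\right) - 1439} = \frac{1}{\left(12 + 25200\right) - 1439} = \frac{1}{25212 - 1439} = \frac{1}{23773}$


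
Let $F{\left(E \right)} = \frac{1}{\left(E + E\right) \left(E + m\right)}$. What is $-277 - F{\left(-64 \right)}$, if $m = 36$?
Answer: $- \frac{992769}{3584} \approx -277.0$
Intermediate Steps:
$F{\left(E \right)} = \frac{1}{2 E \left(36 + E\right)}$ ($F{\left(E \right)} = \frac{1}{\left(E + E\right) \left(E + 36\right)} = \frac{1}{2 E \left(36 + E\right)}$)
$-277 - F{\left(-64 \right)} = -277 - \frac{1}{2 \left(-64\right) \left(36 - 64\right)} = -277 - \frac{1}{2} \left(- \frac{1}{64}\right) \frac{1}{-28} = -277 - \frac{1}{2} \left(- \frac{1}{64}\right) \left(- \frac{1}{28}\right) = -277 - \frac{1}{3584} = - \frac{992769}{3584}$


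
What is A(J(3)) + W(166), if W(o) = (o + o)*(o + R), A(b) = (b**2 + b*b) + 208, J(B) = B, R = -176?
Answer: -3094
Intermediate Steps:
A(b) = 208 + 2*b**2 (A(b) = (b**2 + b**2) + 208 = 2*b**2 + 208 = 208 + 2*b**2)
W(o) = 2*o*(-176 + o) (W(o) = (o + o)*(o - 176) = (2*o)*(-176 + o) = 2*o*(-176 + o))
A(J(3)) + W(166) = (208 + 2*3**2) + 2*166*(-176 + 166) = (208 + 2*9) + 2*166*(-10) = (208 + 18) - 3320 = 226 - 3320 = -3094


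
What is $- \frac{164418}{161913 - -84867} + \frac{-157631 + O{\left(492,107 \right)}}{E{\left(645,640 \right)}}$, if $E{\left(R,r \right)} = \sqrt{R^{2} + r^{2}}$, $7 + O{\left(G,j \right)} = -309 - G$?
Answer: $- \frac{27403}{41130} - \frac{158439 \sqrt{1321}}{33025} \approx -175.04$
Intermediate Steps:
$O{\left(G,j \right)} = -316 - G$ ($O{\left(G,j \right)} = -7 - \left(309 + G\right) = -316 - G$)
$- \frac{164418}{161913 - -84867} + \frac{-157631 + O{\left(492,107 \right)}}{E{\left(645,640 \right)}} = - \frac{164418}{161913 - -84867} + \frac{-157631 - 808}{\sqrt{645^{2} + 640^{2}}} = - \frac{164418}{161913 + 84867} + \frac{-157631 - 808}{\sqrt{416025 + 409600}} = - \frac{164418}{246780} + \frac{-157631 - 808}{\sqrt{825625}} = \left(-164418\right) \frac{1}{246780} - \frac{158439}{25 \sqrt{1321}} = - \frac{27403}{41130} - 158439 \frac{\sqrt{1321}}{33025} = - \frac{27403}{41130} - \frac{158439 \sqrt{1321}}{33025}$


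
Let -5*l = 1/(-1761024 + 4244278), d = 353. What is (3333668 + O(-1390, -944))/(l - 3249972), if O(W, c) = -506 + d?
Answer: -41389822289050/40352529844441 ≈ -1.0257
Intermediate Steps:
O(W, c) = -153 (O(W, c) = -506 + 353 = -153)
l = -1/12416270 (l = -1/(5*(-1761024 + 4244278)) = -⅕/2483254 = -⅕*1/2483254 = -1/12416270 ≈ -8.0540e-8)
(3333668 + O(-1390, -944))/(l - 3249972) = (3333668 - 153)/(-1/12416270 - 3249972) = 3333515/(-40352529844441/12416270) = 3333515*(-12416270/40352529844441) = -41389822289050/40352529844441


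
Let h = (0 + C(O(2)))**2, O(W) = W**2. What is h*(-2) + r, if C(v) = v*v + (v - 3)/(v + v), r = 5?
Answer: -16481/32 ≈ -515.03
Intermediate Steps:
C(v) = v**2 + (-3 + v)/(2*v) (C(v) = v**2 + (-3 + v)/((2*v)) = v**2 + (-3 + v)*(1/(2*v)) = v**2 + (-3 + v)/(2*v))
h = 16641/64 (h = (0 + (-3 + 2**2 + 2*(2**2)**3)/(2*(2**2)))**2 = (0 + (1/2)*(-3 + 4 + 2*4**3)/4)**2 = (0 + (1/2)*(1/4)*(-3 + 4 + 2*64))**2 = (0 + (1/2)*(1/4)*(-3 + 4 + 128))**2 = (0 + (1/2)*(1/4)*129)**2 = (0 + 129/8)**2 = (129/8)**2 = 16641/64 ≈ 260.02)
h*(-2) + r = (16641/64)*(-2) + 5 = -16641/32 + 5 = -16481/32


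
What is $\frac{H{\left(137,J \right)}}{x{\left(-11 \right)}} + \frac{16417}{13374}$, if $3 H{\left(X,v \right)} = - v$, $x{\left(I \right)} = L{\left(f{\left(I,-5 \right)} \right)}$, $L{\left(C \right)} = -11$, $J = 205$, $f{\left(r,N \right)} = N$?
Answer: $\frac{1094477}{147114} \approx 7.4397$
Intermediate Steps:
$x{\left(I \right)} = -11$
$H{\left(X,v \right)} = - \frac{v}{3}$ ($H{\left(X,v \right)} = \frac{\left(-1\right) v}{3} = - \frac{v}{3}$)
$\frac{H{\left(137,J \right)}}{x{\left(-11 \right)}} + \frac{16417}{13374} = \frac{\left(- \frac{1}{3}\right) 205}{-11} + \frac{16417}{13374} = \left(- \frac{205}{3}\right) \left(- \frac{1}{11}\right) + 16417 \cdot \frac{1}{13374} = \frac{205}{33} + \frac{16417}{13374} = \frac{1094477}{147114}$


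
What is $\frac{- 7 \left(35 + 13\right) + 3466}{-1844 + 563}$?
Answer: $- \frac{3130}{1281} \approx -2.4434$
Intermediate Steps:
$\frac{- 7 \left(35 + 13\right) + 3466}{-1844 + 563} = \frac{\left(-7\right) 48 + 3466}{-1281} = \left(-336 + 3466\right) \left(- \frac{1}{1281}\right) = 3130 \left(- \frac{1}{1281}\right) = - \frac{3130}{1281}$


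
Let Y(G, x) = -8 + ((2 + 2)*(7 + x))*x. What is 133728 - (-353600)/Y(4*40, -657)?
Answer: 7138545418/53381 ≈ 1.3373e+5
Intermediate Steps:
Y(G, x) = -8 + x*(28 + 4*x) (Y(G, x) = -8 + (4*(7 + x))*x = -8 + (28 + 4*x)*x = -8 + x*(28 + 4*x))
133728 - (-353600)/Y(4*40, -657) = 133728 - (-353600)/(-8 + 4*(-657)² + 28*(-657)) = 133728 - (-353600)/(-8 + 4*431649 - 18396) = 133728 - (-353600)/(-8 + 1726596 - 18396) = 133728 - (-353600)/1708192 = 133728 - 1*(-11050/53381) = 133728 + 11050/53381 = 7138545418/53381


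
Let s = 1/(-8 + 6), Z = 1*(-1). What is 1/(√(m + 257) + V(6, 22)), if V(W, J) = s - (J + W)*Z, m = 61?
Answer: 110/1753 - 4*√318/1753 ≈ 0.022059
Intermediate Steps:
Z = -1
s = -½ (s = 1/(-2) = -½ ≈ -0.50000)
V(W, J) = -½ + J + W (V(W, J) = -½ - (J + W)*(-1) = -½ - (-J - W) = -½ + (J + W) = -½ + J + W)
1/(√(m + 257) + V(6, 22)) = 1/(√(61 + 257) + (-½ + 22 + 6)) = 1/(√318 + 55/2) = 1/(55/2 + √318)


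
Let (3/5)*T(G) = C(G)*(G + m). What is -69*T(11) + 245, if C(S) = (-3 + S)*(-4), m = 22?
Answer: 121685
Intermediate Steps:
C(S) = 12 - 4*S
T(G) = 5*(12 - 4*G)*(22 + G)/3 (T(G) = 5*((12 - 4*G)*(G + 22))/3 = 5*((12 - 4*G)*(22 + G))/3 = 5*(12 - 4*G)*(22 + G)/3)
-69*T(11) + 245 = -(-460)*(-3 + 11)*(22 + 11) + 245 = -(-460)*8*33 + 245 = -69*(-1760) + 245 = 121440 + 245 = 121685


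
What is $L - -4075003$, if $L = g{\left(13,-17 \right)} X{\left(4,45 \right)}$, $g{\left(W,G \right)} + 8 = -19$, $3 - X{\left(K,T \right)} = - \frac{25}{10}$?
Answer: $\frac{8149709}{2} \approx 4.0749 \cdot 10^{6}$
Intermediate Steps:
$X{\left(K,T \right)} = \frac{11}{2}$ ($X{\left(K,T \right)} = 3 - - \frac{25}{10} = 3 - \left(-25\right) \frac{1}{10} = 3 - - \frac{5}{2} = 3 + \frac{5}{2} = \frac{11}{2}$)
$g{\left(W,G \right)} = -27$ ($g{\left(W,G \right)} = -8 - 19 = -27$)
$L = - \frac{297}{2}$ ($L = \left(-27\right) \frac{11}{2} = - \frac{297}{2} \approx -148.5$)
$L - -4075003 = - \frac{297}{2} - -4075003 = - \frac{297}{2} + 4075003 = \frac{8149709}{2}$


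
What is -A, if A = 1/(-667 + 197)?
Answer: 1/470 ≈ 0.0021277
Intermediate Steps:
A = -1/470 (A = 1/(-470) = -1/470 ≈ -0.0021277)
-A = -1*(-1/470) = 1/470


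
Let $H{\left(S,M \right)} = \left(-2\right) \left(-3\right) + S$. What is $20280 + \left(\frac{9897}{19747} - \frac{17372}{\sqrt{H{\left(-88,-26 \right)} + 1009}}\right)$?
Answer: $\frac{400479057}{19747} - \frac{17372 \sqrt{103}}{309} \approx 19710.0$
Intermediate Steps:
$H{\left(S,M \right)} = 6 + S$
$20280 + \left(\frac{9897}{19747} - \frac{17372}{\sqrt{H{\left(-88,-26 \right)} + 1009}}\right) = 20280 + \left(\frac{9897}{19747} - \frac{17372}{\sqrt{\left(6 - 88\right) + 1009}}\right) = 20280 + \left(9897 \cdot \frac{1}{19747} - \frac{17372}{\sqrt{-82 + 1009}}\right) = 20280 + \left(\frac{9897}{19747} - \frac{17372}{\sqrt{927}}\right) = 20280 + \left(\frac{9897}{19747} - \frac{17372}{3 \sqrt{103}}\right) = 20280 + \left(\frac{9897}{19747} - 17372 \frac{\sqrt{103}}{309}\right) = 20280 + \left(\frac{9897}{19747} - \frac{17372 \sqrt{103}}{309}\right) = \frac{400479057}{19747} - \frac{17372 \sqrt{103}}{309}$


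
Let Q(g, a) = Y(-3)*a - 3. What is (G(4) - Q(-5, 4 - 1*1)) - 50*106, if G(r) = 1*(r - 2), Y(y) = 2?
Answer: -5301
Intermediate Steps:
Q(g, a) = -3 + 2*a (Q(g, a) = 2*a - 3 = -3 + 2*a)
G(r) = -2 + r (G(r) = 1*(-2 + r) = -2 + r)
(G(4) - Q(-5, 4 - 1*1)) - 50*106 = ((-2 + 4) - (-3 + 2*(4 - 1*1))) - 50*106 = (2 - (-3 + 2*(4 - 1))) - 5300 = (2 - (-3 + 2*3)) - 5300 = (2 - (-3 + 6)) - 5300 = (2 - 1*3) - 5300 = (2 - 3) - 5300 = -1 - 5300 = -5301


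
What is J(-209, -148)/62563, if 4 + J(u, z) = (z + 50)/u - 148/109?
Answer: -111374/1425247703 ≈ -7.8144e-5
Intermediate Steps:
J(u, z) = -584/109 + (50 + z)/u (J(u, z) = -4 + ((z + 50)/u - 148/109) = -4 + ((50 + z)/u - 148*1/109) = -4 + ((50 + z)/u - 148/109) = -4 + (-148/109 + (50 + z)/u) = -584/109 + (50 + z)/u)
J(-209, -148)/62563 = ((50 - 148 - 584/109*(-209))/(-209))/62563 = -(50 - 148 + 122056/109)/209*(1/62563) = -1/209*111374/109*(1/62563) = -111374/22781*1/62563 = -111374/1425247703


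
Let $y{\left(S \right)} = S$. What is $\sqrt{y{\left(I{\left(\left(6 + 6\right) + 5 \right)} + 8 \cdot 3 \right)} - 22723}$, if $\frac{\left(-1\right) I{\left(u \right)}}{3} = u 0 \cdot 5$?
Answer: $i \sqrt{22699} \approx 150.66 i$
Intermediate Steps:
$I{\left(u \right)} = 0$ ($I{\left(u \right)} = - 3 u 0 \cdot 5 = - 3 \cdot 0 \cdot 5 = \left(-3\right) 0 = 0$)
$\sqrt{y{\left(I{\left(\left(6 + 6\right) + 5 \right)} + 8 \cdot 3 \right)} - 22723} = \sqrt{\left(0 + 8 \cdot 3\right) - 22723} = \sqrt{\left(0 + 24\right) - 22723} = \sqrt{24 - 22723} = \sqrt{-22699} = i \sqrt{22699}$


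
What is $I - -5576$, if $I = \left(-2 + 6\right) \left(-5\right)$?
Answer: $5556$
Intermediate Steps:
$I = -20$ ($I = 4 \left(-5\right) = -20$)
$I - -5576 = -20 - -5576 = -20 + 5576 = 5556$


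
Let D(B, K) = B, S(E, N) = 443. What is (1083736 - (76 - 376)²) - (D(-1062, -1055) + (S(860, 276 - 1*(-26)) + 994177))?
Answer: 178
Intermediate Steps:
(1083736 - (76 - 376)²) - (D(-1062, -1055) + (S(860, 276 - 1*(-26)) + 994177)) = (1083736 - (76 - 376)²) - (-1062 + (443 + 994177)) = (1083736 - 1*(-300)²) - (-1062 + 994620) = (1083736 - 1*90000) - 1*993558 = (1083736 - 90000) - 993558 = 993736 - 993558 = 178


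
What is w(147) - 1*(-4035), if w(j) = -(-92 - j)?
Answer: 4274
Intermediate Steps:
w(j) = 92 + j
w(147) - 1*(-4035) = (92 + 147) - 1*(-4035) = 239 + 4035 = 4274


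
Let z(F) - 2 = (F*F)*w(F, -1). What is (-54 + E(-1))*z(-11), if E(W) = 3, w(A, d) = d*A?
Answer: -67983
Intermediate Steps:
w(A, d) = A*d
z(F) = 2 - F³ (z(F) = 2 + (F*F)*(F*(-1)) = 2 + F²*(-F) = 2 - F³)
(-54 + E(-1))*z(-11) = (-54 + 3)*(2 - 1*(-11)³) = -51*(2 - 1*(-1331)) = -51*(2 + 1331) = -51*1333 = -67983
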